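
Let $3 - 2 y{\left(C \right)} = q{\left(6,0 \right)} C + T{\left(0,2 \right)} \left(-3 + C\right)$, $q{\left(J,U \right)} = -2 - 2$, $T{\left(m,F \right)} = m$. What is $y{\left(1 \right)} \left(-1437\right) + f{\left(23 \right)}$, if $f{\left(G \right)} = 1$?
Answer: $- \frac{10057}{2} \approx -5028.5$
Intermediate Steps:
$q{\left(J,U \right)} = -4$
$y{\left(C \right)} = \frac{3}{2} + 2 C$ ($y{\left(C \right)} = \frac{3}{2} - \frac{- 4 C + 0 \left(-3 + C\right)}{2} = \frac{3}{2} - \frac{- 4 C + 0}{2} = \frac{3}{2} - \frac{\left(-4\right) C}{2} = \frac{3}{2} + 2 C$)
$y{\left(1 \right)} \left(-1437\right) + f{\left(23 \right)} = \left(\frac{3}{2} + 2 \cdot 1\right) \left(-1437\right) + 1 = \left(\frac{3}{2} + 2\right) \left(-1437\right) + 1 = \frac{7}{2} \left(-1437\right) + 1 = - \frac{10059}{2} + 1 = - \frac{10057}{2}$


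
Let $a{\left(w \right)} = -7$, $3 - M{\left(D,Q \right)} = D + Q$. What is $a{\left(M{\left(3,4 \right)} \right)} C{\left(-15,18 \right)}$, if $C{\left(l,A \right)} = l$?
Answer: $105$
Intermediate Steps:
$M{\left(D,Q \right)} = 3 - D - Q$ ($M{\left(D,Q \right)} = 3 - \left(D + Q\right) = 3 - D - Q$)
$a{\left(M{\left(3,4 \right)} \right)} C{\left(-15,18 \right)} = \left(-7\right) \left(-15\right) = 105$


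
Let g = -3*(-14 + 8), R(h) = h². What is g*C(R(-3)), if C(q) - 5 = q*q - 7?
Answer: 1422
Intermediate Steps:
C(q) = -2 + q² (C(q) = 5 + (q*q - 7) = 5 + (q² - 7) = 5 + (-7 + q²) = -2 + q²)
g = 18 (g = -3*(-6) = 18)
g*C(R(-3)) = 18*(-2 + ((-3)²)²) = 18*(-2 + 9²) = 18*(-2 + 81) = 18*79 = 1422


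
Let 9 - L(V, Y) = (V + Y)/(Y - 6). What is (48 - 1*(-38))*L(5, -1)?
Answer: 5762/7 ≈ 823.14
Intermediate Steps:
L(V, Y) = 9 - (V + Y)/(-6 + Y) (L(V, Y) = 9 - (V + Y)/(Y - 6) = 9 - (V + Y)/(-6 + Y))
(48 - 1*(-38))*L(5, -1) = (48 - 1*(-38))*((-54 - 1*5 + 8*(-1))/(-6 - 1)) = (48 + 38)*((-54 - 5 - 8)/(-7)) = 86*(-⅐*(-67)) = 86*(67/7) = 5762/7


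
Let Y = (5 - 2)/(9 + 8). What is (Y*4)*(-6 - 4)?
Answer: -120/17 ≈ -7.0588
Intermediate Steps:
Y = 3/17 ≈ 0.17647
(Y*4)*(-6 - 4) = ((3/17)*4)*(-6 - 4) = (12/17)*(-10) = -120/17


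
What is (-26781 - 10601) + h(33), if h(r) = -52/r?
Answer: -1233658/33 ≈ -37384.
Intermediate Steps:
(-26781 - 10601) + h(33) = (-26781 - 10601) - 52/33 = -37382 - 52*1/33 = -37382 - 52/33 = -1233658/33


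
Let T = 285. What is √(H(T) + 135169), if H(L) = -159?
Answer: √135010 ≈ 367.44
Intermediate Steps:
√(H(T) + 135169) = √(-159 + 135169) = √135010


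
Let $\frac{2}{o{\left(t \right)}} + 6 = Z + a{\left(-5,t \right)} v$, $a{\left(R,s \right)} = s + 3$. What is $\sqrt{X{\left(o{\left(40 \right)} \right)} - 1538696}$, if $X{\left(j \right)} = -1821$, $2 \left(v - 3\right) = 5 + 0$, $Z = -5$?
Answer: $i \sqrt{1540517} \approx 1241.2 i$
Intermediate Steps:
$v = \frac{11}{2}$ ($v = 3 + \frac{5 + 0}{2} = 3 + \frac{1}{2} \cdot 5 = 3 + \frac{5}{2} = \frac{11}{2} \approx 5.5$)
$a{\left(R,s \right)} = 3 + s$
$o{\left(t \right)} = \frac{2}{\frac{11}{2} + \frac{11 t}{2}}$ ($o{\left(t \right)} = \frac{2}{-6 + \left(-5 + \left(3 + t\right) \frac{11}{2}\right)} = \frac{2}{-6 + \left(-5 + \left(\frac{33}{2} + \frac{11 t}{2}\right)\right)} = \frac{2}{-6 + \left(\frac{23}{2} + \frac{11 t}{2}\right)} = \frac{2}{\frac{11}{2} + \frac{11 t}{2}}$)
$\sqrt{X{\left(o{\left(40 \right)} \right)} - 1538696} = \sqrt{-1821 - 1538696} = \sqrt{-1540517} = i \sqrt{1540517}$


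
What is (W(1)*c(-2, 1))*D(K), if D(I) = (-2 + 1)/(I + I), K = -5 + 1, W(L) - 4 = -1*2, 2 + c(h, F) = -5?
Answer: -7/4 ≈ -1.7500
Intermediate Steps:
c(h, F) = -7 (c(h, F) = -2 - 5 = -7)
W(L) = 2 (W(L) = 4 - 1*2 = 4 - 2 = 2)
K = -4
D(I) = -1/(2*I)
(W(1)*c(-2, 1))*D(K) = (2*(-7))*(-½/(-4)) = -(-7)*(-1)/4 = -14*⅛ = -7/4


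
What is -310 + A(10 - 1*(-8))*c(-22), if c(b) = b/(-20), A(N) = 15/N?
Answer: -3709/12 ≈ -309.08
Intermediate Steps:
c(b) = -b/20 (c(b) = b*(-1/20) = -b/20)
-310 + A(10 - 1*(-8))*c(-22) = -310 + (15/(10 - 1*(-8)))*(-1/20*(-22)) = -310 + (15/(10 + 8))*(11/10) = -310 + (15/18)*(11/10) = -310 + (15*(1/18))*(11/10) = -310 + (⅚)*(11/10) = -310 + 11/12 = -3709/12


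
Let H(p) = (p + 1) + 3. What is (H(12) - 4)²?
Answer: 144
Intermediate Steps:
H(p) = 4 + p (H(p) = (1 + p) + 3 = 4 + p)
(H(12) - 4)² = ((4 + 12) - 4)² = (16 - 4)² = 12² = 144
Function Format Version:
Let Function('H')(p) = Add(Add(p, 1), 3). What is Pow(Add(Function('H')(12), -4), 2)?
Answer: 144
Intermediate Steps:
Function('H')(p) = Add(4, p) (Function('H')(p) = Add(Add(1, p), 3) = Add(4, p))
Pow(Add(Function('H')(12), -4), 2) = Pow(Add(Add(4, 12), -4), 2) = Pow(Add(16, -4), 2) = Pow(12, 2) = 144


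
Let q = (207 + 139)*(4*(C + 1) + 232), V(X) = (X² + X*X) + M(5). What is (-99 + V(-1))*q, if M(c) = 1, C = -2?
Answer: -7573248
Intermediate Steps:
V(X) = 1 + 2*X² (V(X) = (X² + X*X) + 1 = (X² + X²) + 1 = 2*X² + 1 = 1 + 2*X²)
q = 78888 (q = (207 + 139)*(4*(-2 + 1) + 232) = 346*(4*(-1) + 232) = 346*(-4 + 232) = 346*228 = 78888)
(-99 + V(-1))*q = (-99 + (1 + 2*(-1)²))*78888 = (-99 + (1 + 2*1))*78888 = (-99 + (1 + 2))*78888 = (-99 + 3)*78888 = -96*78888 = -7573248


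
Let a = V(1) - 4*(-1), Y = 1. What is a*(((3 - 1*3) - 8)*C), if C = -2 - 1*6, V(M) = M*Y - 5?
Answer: 0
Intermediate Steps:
V(M) = -5 + M (V(M) = M*1 - 5 = M - 5 = -5 + M)
C = -8 (C = -2 - 6 = -8)
a = 0 (a = (-5 + 1) - 4*(-1) = -4 + 4 = 0)
a*(((3 - 1*3) - 8)*C) = 0*(((3 - 1*3) - 8)*(-8)) = 0*(((3 - 3) - 8)*(-8)) = 0*((0 - 8)*(-8)) = 0*(-8*(-8)) = 0*64 = 0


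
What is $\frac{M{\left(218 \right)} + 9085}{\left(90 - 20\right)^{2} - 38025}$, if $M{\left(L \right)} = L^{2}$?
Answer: $- \frac{56609}{33125} \approx -1.709$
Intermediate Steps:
$\frac{M{\left(218 \right)} + 9085}{\left(90 - 20\right)^{2} - 38025} = \frac{218^{2} + 9085}{\left(90 - 20\right)^{2} - 38025} = \frac{47524 + 9085}{70^{2} - 38025} = \frac{56609}{4900 - 38025} = \frac{56609}{-33125} = 56609 \left(- \frac{1}{33125}\right) = - \frac{56609}{33125}$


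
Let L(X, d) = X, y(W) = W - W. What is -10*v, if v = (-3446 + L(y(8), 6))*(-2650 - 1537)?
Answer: -144284020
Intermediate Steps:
y(W) = 0
v = 14428402 (v = (-3446 + 0)*(-2650 - 1537) = -3446*(-4187) = 14428402)
-10*v = -10*14428402 = -144284020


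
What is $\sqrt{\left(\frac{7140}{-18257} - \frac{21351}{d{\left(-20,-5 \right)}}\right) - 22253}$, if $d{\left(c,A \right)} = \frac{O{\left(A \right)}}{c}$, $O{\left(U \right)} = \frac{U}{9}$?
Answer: $\frac{i \sqrt{263617708810541}}{18257} \approx 889.32 i$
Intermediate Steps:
$O{\left(U \right)} = \frac{U}{9}$ ($O{\left(U \right)} = U \frac{1}{9} = \frac{U}{9}$)
$d{\left(c,A \right)} = \frac{A}{9 c}$ ($d{\left(c,A \right)} = \frac{\frac{1}{9} A}{c} = \frac{A}{9 c}$)
$\sqrt{\left(\frac{7140}{-18257} - \frac{21351}{d{\left(-20,-5 \right)}}\right) - 22253} = \sqrt{\left(\frac{7140}{-18257} - \frac{21351}{\frac{1}{9} \left(-5\right) \frac{1}{-20}}\right) - 22253} = \sqrt{\left(7140 \left(- \frac{1}{18257}\right) - \frac{21351}{\frac{1}{9} \left(-5\right) \left(- \frac{1}{20}\right)}\right) - 22253} = \sqrt{\left(- \frac{7140}{18257} - 21351 \frac{1}{\frac{1}{36}}\right) - 22253} = \sqrt{\left(- \frac{7140}{18257} - 768636\right) - 22253} = \sqrt{- \frac{14032994592}{18257} - 22253} = \sqrt{- \frac{14439267613}{18257}} = \frac{i \sqrt{263617708810541}}{18257}$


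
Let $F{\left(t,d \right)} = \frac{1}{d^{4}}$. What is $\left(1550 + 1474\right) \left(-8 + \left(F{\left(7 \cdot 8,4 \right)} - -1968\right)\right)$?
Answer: $\frac{94832829}{16} \approx 5.927 \cdot 10^{6}$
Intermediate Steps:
$F{\left(t,d \right)} = \frac{1}{d^{4}}$
$\left(1550 + 1474\right) \left(-8 + \left(F{\left(7 \cdot 8,4 \right)} - -1968\right)\right) = \left(1550 + 1474\right) \left(-8 + \left(\frac{1}{256} - -1968\right)\right) = 3024 \left(-8 + \left(\frac{1}{256} + 1968\right)\right) = 3024 \left(-8 + \frac{503809}{256}\right) = 3024 \cdot \frac{501761}{256} = \frac{94832829}{16}$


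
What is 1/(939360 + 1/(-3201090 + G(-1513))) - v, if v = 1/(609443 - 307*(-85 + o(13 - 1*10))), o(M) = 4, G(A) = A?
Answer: -976954045149/1908256398803850490 ≈ -5.1196e-7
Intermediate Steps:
v = 1/634310 (v = 1/(609443 - 307*(-85 + 4)) = 1/(609443 - 307*(-81)) = 1/(609443 + 24867) = 1/634310 ≈ 1.5765e-6)
1/(939360 + 1/(-3201090 + G(-1513))) - v = 1/(939360 + 1/(-3201090 - 1513)) - 1*1/634310 = 1/(939360 + 1/(-3202603)) - 1/634310 = 1/(939360 - 1/3202603) - 1/634310 = 1/(3008397154079/3202603) - 1/634310 = 3202603/3008397154079 - 1/634310 = -976954045149/1908256398803850490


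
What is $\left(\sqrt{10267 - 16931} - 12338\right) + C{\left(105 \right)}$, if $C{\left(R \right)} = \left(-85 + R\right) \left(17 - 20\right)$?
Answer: $-12398 + 14 i \sqrt{34} \approx -12398.0 + 81.633 i$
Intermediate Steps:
$C{\left(R \right)} = 255 - 3 R$ ($C{\left(R \right)} = \left(-85 + R\right) \left(-3\right) = 255 - 3 R$)
$\left(\sqrt{10267 - 16931} - 12338\right) + C{\left(105 \right)} = \left(\sqrt{10267 - 16931} - 12338\right) + \left(255 - 315\right) = \left(\sqrt{-6664} - 12338\right) + \left(255 - 315\right) = \left(14 i \sqrt{34} - 12338\right) - 60 = \left(-12338 + 14 i \sqrt{34}\right) - 60 = -12398 + 14 i \sqrt{34}$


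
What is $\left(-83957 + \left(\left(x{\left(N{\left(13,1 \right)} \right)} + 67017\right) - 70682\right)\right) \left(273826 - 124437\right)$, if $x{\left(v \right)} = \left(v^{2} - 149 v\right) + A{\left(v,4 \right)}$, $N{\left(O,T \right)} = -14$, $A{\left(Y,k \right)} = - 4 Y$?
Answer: $-12740491476$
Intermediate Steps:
$x{\left(v \right)} = v^{2} - 153 v$ ($x{\left(v \right)} = \left(v^{2} - 149 v\right) - 4 v = v^{2} - 153 v$)
$\left(-83957 + \left(\left(x{\left(N{\left(13,1 \right)} \right)} + 67017\right) - 70682\right)\right) \left(273826 - 124437\right) = \left(-83957 - \left(3665 + 14 \left(-153 - 14\right)\right)\right) \left(273826 - 124437\right) = \left(-83957 + \left(\left(\left(-14\right) \left(-167\right) + 67017\right) - 70682\right)\right) 149389 = \left(-83957 + \left(\left(2338 + 67017\right) - 70682\right)\right) 149389 = \left(-83957 + \left(69355 - 70682\right)\right) 149389 = \left(-83957 - 1327\right) 149389 = \left(-85284\right) 149389 = -12740491476$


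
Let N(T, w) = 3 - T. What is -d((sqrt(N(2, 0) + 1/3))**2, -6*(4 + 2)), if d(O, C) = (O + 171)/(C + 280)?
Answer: -517/732 ≈ -0.70628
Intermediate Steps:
d(O, C) = (171 + O)/(280 + C)
-d((sqrt(N(2, 0) + 1/3))**2, -6*(4 + 2)) = -(171 + (sqrt((3 - 1*2) + 1/3))**2)/(280 - 6*(4 + 2)) = -(171 + (sqrt((3 - 2) + 1/3))**2)/(280 - 6*6) = -(171 + (sqrt(1 + 1/3))**2)/(280 - 36) = -(171 + (sqrt(4/3))**2)/244 = -(171 + (2*sqrt(3)/3)**2)/244 = -(171 + 4/3)/244 = -517/(244*3) = -1*517/732 = -517/732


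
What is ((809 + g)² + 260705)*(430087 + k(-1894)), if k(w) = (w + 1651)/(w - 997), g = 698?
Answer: 3147936744407040/2891 ≈ 1.0889e+12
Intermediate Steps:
k(w) = (1651 + w)/(-997 + w)
((809 + g)² + 260705)*(430087 + k(-1894)) = ((809 + 698)² + 260705)*(430087 + (1651 - 1894)/(-997 - 1894)) = (1507² + 260705)*(430087 - 243/(-2891)) = (2271049 + 260705)*(430087 - 1/2891*(-243)) = 2531754*(430087 + 243/2891) = 2531754*(1243381760/2891) = 3147936744407040/2891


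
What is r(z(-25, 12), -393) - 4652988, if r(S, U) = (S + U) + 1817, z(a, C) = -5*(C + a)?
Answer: -4651499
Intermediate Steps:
z(a, C) = -5*C - 5*a
r(S, U) = 1817 + S + U
r(z(-25, 12), -393) - 4652988 = (1817 + (-5*12 - 5*(-25)) - 393) - 4652988 = (1817 + (-60 + 125) - 393) - 4652988 = (1817 + 65 - 393) - 4652988 = 1489 - 4652988 = -4651499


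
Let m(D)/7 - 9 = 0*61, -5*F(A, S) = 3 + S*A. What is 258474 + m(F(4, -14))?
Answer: 258537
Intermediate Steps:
F(A, S) = -3/5 - A*S/5 (F(A, S) = -(3 + S*A)/5 = -(3 + A*S)/5 = -3/5 - A*S/5)
m(D) = 63 (m(D) = 63 + 7*(0*61) = 63 + 7*0 = 63 + 0 = 63)
258474 + m(F(4, -14)) = 258474 + 63 = 258537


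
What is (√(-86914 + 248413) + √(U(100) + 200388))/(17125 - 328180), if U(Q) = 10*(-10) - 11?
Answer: -17*√77/103685 - √161499/311055 ≈ -0.0027307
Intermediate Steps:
U(Q) = -111 (U(Q) = -100 - 11 = -111)
(√(-86914 + 248413) + √(U(100) + 200388))/(17125 - 328180) = (√(-86914 + 248413) + √(-111 + 200388))/(17125 - 328180) = (√161499 + √200277)/(-311055) = (√161499 + 51*√77)*(-1/311055) = -17*√77/103685 - √161499/311055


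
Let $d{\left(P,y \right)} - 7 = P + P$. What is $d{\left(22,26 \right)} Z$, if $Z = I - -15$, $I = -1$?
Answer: $714$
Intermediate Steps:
$d{\left(P,y \right)} = 7 + 2 P$ ($d{\left(P,y \right)} = 7 + \left(P + P\right) = 7 + 2 P$)
$Z = 14$ ($Z = -1 - -15 = -1 + 15 = 14$)
$d{\left(22,26 \right)} Z = \left(7 + 2 \cdot 22\right) 14 = \left(7 + 44\right) 14 = 51 \cdot 14 = 714$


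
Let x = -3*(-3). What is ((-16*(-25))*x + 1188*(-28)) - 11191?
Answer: -40855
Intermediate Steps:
x = 9
((-16*(-25))*x + 1188*(-28)) - 11191 = (-16*(-25)*9 + 1188*(-28)) - 11191 = (400*9 - 33264) - 11191 = (3600 - 33264) - 11191 = -29664 - 11191 = -40855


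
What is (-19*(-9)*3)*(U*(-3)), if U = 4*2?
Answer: -12312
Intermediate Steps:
U = 8
(-19*(-9)*3)*(U*(-3)) = (-19*(-9)*3)*(8*(-3)) = (171*3)*(-24) = 513*(-24) = -12312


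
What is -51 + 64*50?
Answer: 3149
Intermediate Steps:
-51 + 64*50 = -51 + 3200 = 3149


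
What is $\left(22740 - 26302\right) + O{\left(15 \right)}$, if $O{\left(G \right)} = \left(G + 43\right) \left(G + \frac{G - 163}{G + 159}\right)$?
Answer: $- \frac{8224}{3} \approx -2741.3$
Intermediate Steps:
$O{\left(G \right)} = \left(43 + G\right) \left(G + \frac{-163 + G}{159 + G}\right)$
$\left(22740 - 26302\right) + O{\left(15 \right)} = \left(22740 - 26302\right) + \frac{-7009 + 15^{3} + 203 \cdot 15^{2} + 6717 \cdot 15}{159 + 15} = -3562 + \frac{-7009 + 3375 + 203 \cdot 225 + 100755}{174} = -3562 + \frac{-7009 + 3375 + 45675 + 100755}{174} = -3562 + \frac{1}{174} \cdot 142796 = -3562 + \frac{2462}{3} = - \frac{8224}{3}$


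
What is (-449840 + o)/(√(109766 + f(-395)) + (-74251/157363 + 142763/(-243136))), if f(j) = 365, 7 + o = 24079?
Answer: -660055522829750662173995520/161216299399097494635079519 - 623270835402863471740485632*√110131/161216299399097494635079519 ≈ -1287.1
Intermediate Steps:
o = 24072 (o = -7 + 24079 = 24072)
(-449840 + o)/(√(109766 + f(-395)) + (-74251/157363 + 142763/(-243136))) = (-449840 + 24072)/(√(109766 + 365) + (-74251/157363 + 142763/(-243136))) = -425768/(√110131 + (-74251*1/157363 + 142763*(-1/243136))) = -425768/(√110131 + (-74251/157363 - 142763/243136)) = -425768/(√110131 - 40518705105/38260610368) = -425768/(-40518705105/38260610368 + √110131)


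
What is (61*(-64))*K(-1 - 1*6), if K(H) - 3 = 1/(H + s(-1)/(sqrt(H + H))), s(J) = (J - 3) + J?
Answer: 19520*(-4*sqrt(14) + 3*I)/(-5*I + 7*sqrt(14)) ≈ -11174.0 + 102.72*I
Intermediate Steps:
s(J) = -3 + 2*J (s(J) = (-3 + J) + J = -3 + 2*J)
K(H) = 3 + 1/(H - 5*sqrt(2)/(2*sqrt(H))) (K(H) = 3 + 1/(H + (-3 + 2*(-1))/(sqrt(H + H))) = 3 + 1/(H + (-3 - 2)/(sqrt(2*H))) = 3 + 1/(H - 5*sqrt(2)/(2*sqrt(H))))
(61*(-64))*K(-1 - 1*6) = (61*(-64))*((-15 + sqrt(2)*sqrt(-1 - 1*6) + 3*sqrt(2)*(-1 - 1*6)**(3/2))/(-5 + sqrt(2)*(-1 - 1*6)**(3/2))) = -3904*(-15 + sqrt(2)*sqrt(-1 - 6) + 3*sqrt(2)*(-1 - 6)**(3/2))/(-5 + sqrt(2)*(-1 - 6)**(3/2)) = -3904*(-15 + sqrt(2)*sqrt(-7) + 3*sqrt(2)*(-7)**(3/2))/(-5 + sqrt(2)*(-7)**(3/2)) = -3904*(-15 + sqrt(2)*(I*sqrt(7)) + 3*sqrt(2)*(-7*I*sqrt(7)))/(-5 + sqrt(2)*(-7*I*sqrt(7))) = -3904*(-15 + I*sqrt(14) - 21*I*sqrt(14))/(-5 - 7*I*sqrt(14)) = -3904*(-15 - 20*I*sqrt(14))/(-5 - 7*I*sqrt(14))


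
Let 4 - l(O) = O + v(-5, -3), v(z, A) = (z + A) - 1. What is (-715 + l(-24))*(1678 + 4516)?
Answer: -4199532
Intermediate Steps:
v(z, A) = -1 + A + z (v(z, A) = (A + z) - 1 = -1 + A + z)
l(O) = 13 - O (l(O) = 4 - (O + (-1 - 3 - 5)) = 4 - (O - 9) = 4 - (-9 + O) = 4 + (9 - O) = 13 - O)
(-715 + l(-24))*(1678 + 4516) = (-715 + (13 - 1*(-24)))*(1678 + 4516) = (-715 + (13 + 24))*6194 = (-715 + 37)*6194 = -678*6194 = -4199532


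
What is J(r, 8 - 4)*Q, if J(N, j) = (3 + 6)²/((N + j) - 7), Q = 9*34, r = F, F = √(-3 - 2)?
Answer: -37179/7 - 12393*I*√5/7 ≈ -5311.3 - 3958.8*I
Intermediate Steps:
F = I*√5 (F = √(-5) = I*√5 ≈ 2.2361*I)
r = I*√5 ≈ 2.2361*I
Q = 306
J(N, j) = 81/(-7 + N + j) (J(N, j) = 9²/(-7 + N + j) = 81/(-7 + N + j))
J(r, 8 - 4)*Q = (81/(-7 + I*√5 + (8 - 4)))*306 = (81/(-7 + I*√5 + 4))*306 = (81/(-3 + I*√5))*306 = 24786/(-3 + I*√5)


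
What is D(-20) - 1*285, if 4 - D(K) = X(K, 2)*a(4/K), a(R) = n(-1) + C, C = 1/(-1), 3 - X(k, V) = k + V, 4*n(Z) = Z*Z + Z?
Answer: -260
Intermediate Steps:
n(Z) = Z/4 + Z²/4 (n(Z) = (Z*Z + Z)/4 = (Z² + Z)/4 = (Z + Z²)/4 = Z/4 + Z²/4)
X(k, V) = 3 - V - k (X(k, V) = 3 - (k + V) = 3 - (V + k) = 3 + (-V - k) = 3 - V - k)
C = -1
a(R) = -1 (a(R) = (¼)*(-1)*(1 - 1) - 1 = (¼)*(-1)*0 - 1 = 0 - 1 = -1)
D(K) = 5 - K (D(K) = 4 - (3 - 1*2 - K)*(-1) = 4 - (3 - 2 - K)*(-1) = 4 - (1 - K)*(-1) = 4 - (-1 + K) = 4 + (1 - K) = 5 - K)
D(-20) - 1*285 = (5 - 1*(-20)) - 1*285 = (5 + 20) - 285 = 25 - 285 = -260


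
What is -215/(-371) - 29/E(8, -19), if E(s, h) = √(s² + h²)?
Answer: 215/371 - 29*√17/85 ≈ -0.82719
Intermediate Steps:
E(s, h) = √(h² + s²)
-215/(-371) - 29/E(8, -19) = -215/(-371) - 29/√((-19)² + 8²) = -215*(-1/371) - 29/√(361 + 64) = 215/371 - 29*√17/85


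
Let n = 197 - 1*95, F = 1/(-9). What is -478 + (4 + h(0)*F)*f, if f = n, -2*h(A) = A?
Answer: -70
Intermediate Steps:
F = -1/9 ≈ -0.11111
h(A) = -A/2
n = 102 (n = 197 - 95 = 102)
f = 102
-478 + (4 + h(0)*F)*f = -478 + (4 - 1/2*0*(-1/9))*102 = -478 + (4 + 0*(-1/9))*102 = -478 + (4 + 0)*102 = -478 + 4*102 = -478 + 408 = -70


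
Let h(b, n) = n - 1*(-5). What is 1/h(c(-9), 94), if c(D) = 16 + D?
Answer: 1/99 ≈ 0.010101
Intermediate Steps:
h(b, n) = 5 + n (h(b, n) = n + 5 = 5 + n)
1/h(c(-9), 94) = 1/(5 + 94) = 1/99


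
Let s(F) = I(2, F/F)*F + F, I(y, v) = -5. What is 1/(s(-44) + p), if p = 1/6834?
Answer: 6834/1202785 ≈ 0.0056818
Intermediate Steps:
p = 1/6834 ≈ 0.00014633
s(F) = -4*F (s(F) = -5*F + F = -4*F)
1/(s(-44) + p) = 1/(-4*(-44) + 1/6834) = 1/(176 + 1/6834) = 1/(1202785/6834) = 6834/1202785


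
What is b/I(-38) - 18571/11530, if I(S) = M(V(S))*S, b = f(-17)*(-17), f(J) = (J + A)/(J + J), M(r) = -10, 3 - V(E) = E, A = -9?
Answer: -720687/438140 ≈ -1.6449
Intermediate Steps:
V(E) = 3 - E
f(J) = (-9 + J)/(2*J) (f(J) = (J - 9)/(J + J) = (-9 + J)/((2*J)) = (-9 + J)*(1/(2*J)) = (-9 + J)/(2*J))
b = -13 (b = ((½)*(-9 - 17)/(-17))*(-17) = ((½)*(-1/17)*(-26))*(-17) = (13/17)*(-17) = -13)
I(S) = -10*S
b/I(-38) - 18571/11530 = -13/((-10*(-38))) - 18571/11530 = -13/380 - 18571*1/11530 = -13*1/380 - 18571/11530 = -13/380 - 18571/11530 = -720687/438140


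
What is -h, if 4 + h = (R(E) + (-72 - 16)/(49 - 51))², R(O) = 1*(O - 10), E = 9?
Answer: -1845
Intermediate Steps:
R(O) = -10 + O (R(O) = 1*(-10 + O) = -10 + O)
h = 1845 (h = -4 + ((-10 + 9) + (-72 - 16)/(49 - 51))² = -4 + (-1 - 88/(-2))² = -4 + (-1 - 88*(-½))² = -4 + (-1 + 44)² = -4 + 43² = -4 + 1849 = 1845)
-h = -1*1845 = -1845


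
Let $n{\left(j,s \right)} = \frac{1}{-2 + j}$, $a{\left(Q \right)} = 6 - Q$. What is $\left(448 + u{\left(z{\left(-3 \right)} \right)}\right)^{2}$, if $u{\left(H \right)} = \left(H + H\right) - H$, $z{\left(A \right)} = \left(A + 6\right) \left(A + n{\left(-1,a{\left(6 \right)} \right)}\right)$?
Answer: $191844$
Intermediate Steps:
$z{\left(A \right)} = \left(6 + A\right) \left(- \frac{1}{3} + A\right)$ ($z{\left(A \right)} = \left(A + 6\right) \left(A + \frac{1}{-2 - 1}\right) = \left(6 + A\right) \left(A + \frac{1}{-3}\right) = \left(6 + A\right) \left(A - \frac{1}{3}\right) = \left(6 + A\right) \left(- \frac{1}{3} + A\right)$)
$u{\left(H \right)} = H$ ($u{\left(H \right)} = 2 H - H = H$)
$\left(448 + u{\left(z{\left(-3 \right)} \right)}\right)^{2} = \left(448 + \left(-2 + \left(-3\right)^{2} + \frac{17}{3} \left(-3\right)\right)\right)^{2} = \left(448 - 10\right)^{2} = 438^{2} = 191844$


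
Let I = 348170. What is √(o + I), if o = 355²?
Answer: √474195 ≈ 688.62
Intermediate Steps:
o = 126025
√(o + I) = √(126025 + 348170) = √474195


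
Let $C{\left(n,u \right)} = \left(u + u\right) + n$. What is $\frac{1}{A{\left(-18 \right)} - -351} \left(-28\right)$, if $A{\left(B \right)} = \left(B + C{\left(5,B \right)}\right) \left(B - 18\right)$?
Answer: $- \frac{28}{2115} \approx -0.013239$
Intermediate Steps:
$C{\left(n,u \right)} = n + 2 u$ ($C{\left(n,u \right)} = 2 u + n = n + 2 u$)
$A{\left(B \right)} = \left(-18 + B\right) \left(5 + 3 B\right)$ ($A{\left(B \right)} = \left(B + \left(5 + 2 B\right)\right) \left(B - 18\right) = \left(5 + 3 B\right) \left(-18 + B\right) = \left(-18 + B\right) \left(5 + 3 B\right)$)
$\frac{1}{A{\left(-18 \right)} - -351} \left(-28\right) = \frac{1}{\left(-90 - -882 + 3 \left(-18\right)^{2}\right) - -351} \left(-28\right) = \frac{1}{\left(-90 + 882 + 3 \cdot 324\right) + 351} \left(-28\right) = \frac{1}{\left(-90 + 882 + 972\right) + 351} \left(-28\right) = \frac{1}{1764 + 351} \left(-28\right) = \frac{1}{2115} \left(-28\right) = - \frac{28}{2115}$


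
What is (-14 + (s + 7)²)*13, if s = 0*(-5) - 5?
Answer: -130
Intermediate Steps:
s = -5 (s = 0 - 5 = -5)
(-14 + (s + 7)²)*13 = (-14 + (-5 + 7)²)*13 = (-14 + 2²)*13 = (-14 + 4)*13 = -10*13 = -130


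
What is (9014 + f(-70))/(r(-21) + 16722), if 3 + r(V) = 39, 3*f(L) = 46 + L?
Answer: 79/147 ≈ 0.53741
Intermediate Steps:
f(L) = 46/3 + L/3 (f(L) = (46 + L)/3 = 46/3 + L/3)
r(V) = 36 (r(V) = -3 + 39 = 36)
(9014 + f(-70))/(r(-21) + 16722) = (9014 + (46/3 + (⅓)*(-70)))/(36 + 16722) = (9014 + (46/3 - 70/3))/16758 = (9014 - 8)*(1/16758) = 9006*(1/16758) = 79/147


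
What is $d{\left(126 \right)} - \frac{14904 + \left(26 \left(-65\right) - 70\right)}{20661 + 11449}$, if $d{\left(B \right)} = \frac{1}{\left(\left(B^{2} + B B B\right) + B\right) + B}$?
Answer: $- \frac{13252448233}{32374971720} \approx -0.40934$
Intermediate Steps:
$d{\left(B \right)} = \frac{1}{B^{2} + B^{3} + 2 B}$ ($d{\left(B \right)} = \frac{1}{\left(\left(B^{2} + B^{2} B\right) + B\right) + B} = \frac{1}{\left(\left(B^{2} + B^{3}\right) + B\right) + B} = \frac{1}{\left(B + B^{2} + B^{3}\right) + B} = \frac{1}{B^{2} + B^{3} + 2 B}$)
$d{\left(126 \right)} - \frac{14904 + \left(26 \left(-65\right) - 70\right)}{20661 + 11449} = \frac{1}{126 \left(2 + 126 + 126^{2}\right)} - \frac{14904 + \left(26 \left(-65\right) - 70\right)}{20661 + 11449} = \frac{1}{126 \left(2 + 126 + 15876\right)} - \frac{14904 - 1760}{32110} = \frac{1}{126 \cdot 16004} - \left(14904 - 1760\right) \frac{1}{32110} = \frac{1}{126} \cdot \frac{1}{16004} - 13144 \cdot \frac{1}{32110} = \frac{1}{2016504} - \frac{6572}{16055} = - \frac{13252448233}{32374971720}$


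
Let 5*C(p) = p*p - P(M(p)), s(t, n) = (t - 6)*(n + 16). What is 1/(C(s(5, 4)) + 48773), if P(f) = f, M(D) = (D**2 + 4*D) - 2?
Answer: 5/243947 ≈ 2.0496e-5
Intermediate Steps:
s(t, n) = (-6 + t)*(16 + n)
M(D) = -2 + D**2 + 4*D
C(p) = 2/5 - 4*p/5 (C(p) = (p*p - (-2 + p**2 + 4*p))/5 = (p**2 + (2 - p**2 - 4*p))/5 = (2 - 4*p)/5 = 2/5 - 4*p/5)
1/(C(s(5, 4)) + 48773) = 1/((2/5 - 4*(-96 - 6*4 + 16*5 + 4*5)/5) + 48773) = 1/((2/5 - 4*(-96 - 24 + 80 + 20)/5) + 48773) = 1/((2/5 - 4/5*(-20)) + 48773) = 1/((2/5 + 16) + 48773) = 1/(82/5 + 48773) = 1/(243947/5) = 5/243947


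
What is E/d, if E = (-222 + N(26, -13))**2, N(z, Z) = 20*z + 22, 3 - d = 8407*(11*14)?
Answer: -4096/51787 ≈ -0.079093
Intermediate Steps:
d = -1294675 (d = 3 - 8407*11*14 = 3 - 8407*154 = 3 - 1*1294678 = 3 - 1294678 = -1294675)
N(z, Z) = 22 + 20*z
E = 102400 (E = (-222 + (22 + 20*26))**2 = (-222 + (22 + 520))**2 = (-222 + 542)**2 = 320**2 = 102400)
E/d = 102400/(-1294675) = 102400*(-1/1294675) = -4096/51787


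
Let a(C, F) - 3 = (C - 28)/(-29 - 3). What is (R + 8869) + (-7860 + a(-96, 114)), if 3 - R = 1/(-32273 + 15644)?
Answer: 135542987/133032 ≈ 1018.9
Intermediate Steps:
a(C, F) = 31/8 - C/32 (a(C, F) = 3 + (C - 28)/(-29 - 3) = 3 + (-28 + C)/(-32) = 3 + (-28 + C)*(-1/32) = 3 + (7/8 - C/32) = 31/8 - C/32)
R = 49888/16629 (R = 3 - 1/(-32273 + 15644) = 3 - 1/(-16629) = 3 - 1*(-1/16629) = 3 + 1/16629 = 49888/16629 ≈ 3.0001)
(R + 8869) + (-7860 + a(-96, 114)) = (49888/16629 + 8869) + (-7860 + (31/8 - 1/32*(-96))) = 147532489/16629 + (-7860 + (31/8 + 3)) = 147532489/16629 + (-7860 + 55/8) = 147532489/16629 - 62825/8 = 135542987/133032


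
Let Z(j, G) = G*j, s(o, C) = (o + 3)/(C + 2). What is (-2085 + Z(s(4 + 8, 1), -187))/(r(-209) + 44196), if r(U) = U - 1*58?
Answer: -3020/43929 ≈ -0.068747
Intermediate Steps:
r(U) = -58 + U (r(U) = U - 58 = -58 + U)
s(o, C) = (3 + o)/(2 + C)
(-2085 + Z(s(4 + 8, 1), -187))/(r(-209) + 44196) = (-2085 - 187*(3 + (4 + 8))/(2 + 1))/((-58 - 209) + 44196) = (-2085 - 187*(3 + 12)/3)/(-267 + 44196) = (-2085 - 187*15/3)/43929 = (-2085 - 187*5)*(1/43929) = (-2085 - 935)*(1/43929) = -3020*1/43929 = -3020/43929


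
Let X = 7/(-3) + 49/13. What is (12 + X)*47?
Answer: 24628/39 ≈ 631.49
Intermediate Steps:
X = 56/39 (X = 7*(-⅓) + 49*(1/13) = -7/3 + 49/13 = 56/39 ≈ 1.4359)
(12 + X)*47 = (12 + 56/39)*47 = (524/39)*47 = 24628/39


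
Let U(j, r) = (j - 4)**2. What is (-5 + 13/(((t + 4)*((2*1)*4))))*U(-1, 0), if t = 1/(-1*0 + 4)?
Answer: -3925/34 ≈ -115.44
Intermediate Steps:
U(j, r) = (-4 + j)**2
t = 1/4 (t = 1/(0 + 4) = 1/4 ≈ 0.25000)
(-5 + 13/(((t + 4)*((2*1)*4))))*U(-1, 0) = (-5 + 13/(((1/4 + 4)*((2*1)*4))))*(-4 - 1)**2 = (-5 + 13/((17*(2*4)/4)))*(-5)**2 = (-5 + 13/(((17/4)*8)))*25 = (-5 + 13/34)*25 = -157/34*25 = -3925/34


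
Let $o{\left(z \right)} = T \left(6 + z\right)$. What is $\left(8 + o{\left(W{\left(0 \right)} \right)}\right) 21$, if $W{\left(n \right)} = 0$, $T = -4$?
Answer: $-336$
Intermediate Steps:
$o{\left(z \right)} = -24 - 4 z$ ($o{\left(z \right)} = - 4 \left(6 + z\right) = -24 - 4 z$)
$\left(8 + o{\left(W{\left(0 \right)} \right)}\right) 21 = \left(8 - 24\right) 21 = \left(-16\right) 21 = -336$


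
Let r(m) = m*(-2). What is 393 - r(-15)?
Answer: 363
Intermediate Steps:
r(m) = -2*m
393 - r(-15) = 393 - (-2)*(-15) = 393 - 1*30 = 393 - 30 = 363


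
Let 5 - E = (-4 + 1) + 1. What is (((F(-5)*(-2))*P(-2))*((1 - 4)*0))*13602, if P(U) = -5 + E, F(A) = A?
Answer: 0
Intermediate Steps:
E = 7 (E = 5 - ((-4 + 1) + 1) = 5 - (-3 + 1) = 5 - 1*(-2) = 5 + 2 = 7)
P(U) = 2 (P(U) = -5 + 7 = 2)
(((F(-5)*(-2))*P(-2))*((1 - 4)*0))*13602 = ((-5*(-2)*2)*((1 - 4)*0))*13602 = ((10*2)*(-3*0))*13602 = (20*0)*13602 = 0*13602 = 0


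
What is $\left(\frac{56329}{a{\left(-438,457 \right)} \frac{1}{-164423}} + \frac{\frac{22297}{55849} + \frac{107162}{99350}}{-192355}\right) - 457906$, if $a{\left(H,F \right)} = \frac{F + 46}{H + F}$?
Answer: $- \frac{94031427616960595606586107}{268426100181527375} \approx -3.5031 \cdot 10^{8}$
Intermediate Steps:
$a{\left(H,F \right)} = \frac{46 + F}{F + H}$
$\left(\frac{56329}{a{\left(-438,457 \right)} \frac{1}{-164423}} + \frac{\frac{22297}{55849} + \frac{107162}{99350}}{-192355}\right) - 457906 = \left(\frac{56329}{\frac{46 + 457}{457 - 438} \frac{1}{-164423}} + \frac{\frac{22297}{55849} + \frac{107162}{99350}}{-192355}\right) - 457906 = \left(\frac{56329}{\frac{1}{19} \cdot 503 \left(- \frac{1}{164423}\right)} + \left(22297 \cdot \frac{1}{55849} + 107162 \cdot \frac{1}{99350}\right) \left(- \frac{1}{192355}\right)\right) - 457906 = \left(\frac{56329}{\frac{1}{19} \cdot 503 \left(- \frac{1}{164423}\right)} + \left(\frac{22297}{55849} + \frac{53581}{49675}\right) \left(- \frac{1}{192355}\right)\right) - 457906 = \left(\frac{56329}{\frac{503}{19} \left(- \frac{1}{164423}\right)} + \frac{4100048744}{2774299075} \left(- \frac{1}{192355}\right)\right) - 457906 = \left(\frac{56329}{- \frac{503}{3124037}} - \frac{4100048744}{533650298571625}\right) - 457906 = \left(56329 \left(- \frac{3124037}{503}\right) - \frac{4100048744}{533650298571625}\right) - 457906 = \left(- \frac{175973880173}{503} - \frac{4100048744}{533650298571625}\right) - 457906 = - \frac{93908513695130873132409357}{268426100181527375} - 457906 = - \frac{94031427616960595606586107}{268426100181527375}$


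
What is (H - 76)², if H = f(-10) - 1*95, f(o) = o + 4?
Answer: 31329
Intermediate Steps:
f(o) = 4 + o
H = -101 (H = (4 - 10) - 1*95 = -6 - 95 = -101)
(H - 76)² = (-101 - 76)² = (-177)² = 31329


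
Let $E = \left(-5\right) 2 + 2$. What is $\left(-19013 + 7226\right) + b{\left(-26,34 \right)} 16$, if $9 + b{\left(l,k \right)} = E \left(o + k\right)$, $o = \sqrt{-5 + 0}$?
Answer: $-16283 - 128 i \sqrt{5} \approx -16283.0 - 286.22 i$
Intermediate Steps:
$o = i \sqrt{5}$ ($o = \sqrt{-5} = i \sqrt{5} \approx 2.2361 i$)
$E = -8$ ($E = -10 + 2 = -8$)
$b{\left(l,k \right)} = -9 - 8 k - 8 i \sqrt{5}$ ($b{\left(l,k \right)} = -9 - 8 \left(i \sqrt{5} + k\right) = -9 - 8 \left(k + i \sqrt{5}\right) = -9 - \left(8 k + 8 i \sqrt{5}\right) = -9 - 8 k - 8 i \sqrt{5}$)
$\left(-19013 + 7226\right) + b{\left(-26,34 \right)} 16 = \left(-19013 + 7226\right) + \left(-9 - 272 - 8 i \sqrt{5}\right) 16 = -11787 + \left(-9 - 272 - 8 i \sqrt{5}\right) 16 = -11787 + \left(-281 - 8 i \sqrt{5}\right) 16 = -11787 - \left(4496 + 128 i \sqrt{5}\right) = -16283 - 128 i \sqrt{5}$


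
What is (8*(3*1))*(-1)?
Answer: -24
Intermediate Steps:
(8*(3*1))*(-1) = (8*3)*(-1) = 24*(-1) = -24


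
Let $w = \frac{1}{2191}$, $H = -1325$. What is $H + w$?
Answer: $- \frac{2903074}{2191} \approx -1325.0$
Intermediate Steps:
$w = \frac{1}{2191} \approx 0.00045641$
$H + w = -1325 + \frac{1}{2191} = - \frac{2903074}{2191}$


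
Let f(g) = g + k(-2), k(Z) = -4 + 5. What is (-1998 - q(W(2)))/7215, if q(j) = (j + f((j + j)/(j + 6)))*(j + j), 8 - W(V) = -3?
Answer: -38938/122655 ≈ -0.31746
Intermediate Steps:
k(Z) = 1
W(V) = 11 (W(V) = 8 - 1*(-3) = 8 + 3 = 11)
f(g) = 1 + g (f(g) = g + 1 = 1 + g)
q(j) = 2*j*(1 + j + 2*j/(6 + j)) (q(j) = (j + (1 + (j + j)/(j + 6)))*(j + j) = (j + (1 + (2*j)/(6 + j)))*(2*j) = (j + (1 + 2*j/(6 + j)))*(2*j) = (1 + j + 2*j/(6 + j))*(2*j) = 2*j*(1 + j + 2*j/(6 + j)))
(-1998 - q(W(2)))/7215 = (-1998 - 2*11*(6 + 11**2 + 9*11)/(6 + 11))/7215 = (-1998 - 2*11*(6 + 121 + 99)/17)*(1/7215) = (-1998 - 2*11*226/17)*(1/7215) = (-1998 - 1*4972/17)*(1/7215) = (-1998 - 4972/17)*(1/7215) = -38938/17*1/7215 = -38938/122655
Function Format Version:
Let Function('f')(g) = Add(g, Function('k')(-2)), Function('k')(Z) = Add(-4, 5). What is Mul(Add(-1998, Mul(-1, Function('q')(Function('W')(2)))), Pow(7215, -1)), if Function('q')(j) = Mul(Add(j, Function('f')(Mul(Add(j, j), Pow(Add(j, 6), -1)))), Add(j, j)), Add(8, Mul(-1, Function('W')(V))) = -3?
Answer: Rational(-38938, 122655) ≈ -0.31746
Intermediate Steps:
Function('k')(Z) = 1
Function('W')(V) = 11 (Function('W')(V) = Add(8, Mul(-1, -3)) = Add(8, 3) = 11)
Function('f')(g) = Add(1, g) (Function('f')(g) = Add(g, 1) = Add(1, g))
Function('q')(j) = Mul(2, j, Add(1, j, Mul(2, j, Pow(Add(6, j), -1)))) (Function('q')(j) = Mul(Add(j, Add(1, Mul(Add(j, j), Pow(Add(j, 6), -1)))), Add(j, j)) = Mul(Add(j, Add(1, Mul(Mul(2, j), Pow(Add(6, j), -1)))), Mul(2, j)) = Mul(Add(j, Add(1, Mul(2, j, Pow(Add(6, j), -1)))), Mul(2, j)) = Mul(Add(1, j, Mul(2, j, Pow(Add(6, j), -1))), Mul(2, j)) = Mul(2, j, Add(1, j, Mul(2, j, Pow(Add(6, j), -1)))))
Mul(Add(-1998, Mul(-1, Function('q')(Function('W')(2)))), Pow(7215, -1)) = Mul(Add(-1998, Mul(-1, Mul(2, 11, Pow(Add(6, 11), -1), Add(6, Pow(11, 2), Mul(9, 11))))), Pow(7215, -1)) = Mul(Add(-1998, Mul(-1, Mul(2, 11, Pow(17, -1), Add(6, 121, 99)))), Rational(1, 7215)) = Mul(Add(-1998, Mul(-1, Mul(2, 11, Rational(1, 17), 226))), Rational(1, 7215)) = Mul(Add(-1998, Mul(-1, Rational(4972, 17))), Rational(1, 7215)) = Mul(Add(-1998, Rational(-4972, 17)), Rational(1, 7215)) = Mul(Rational(-38938, 17), Rational(1, 7215)) = Rational(-38938, 122655)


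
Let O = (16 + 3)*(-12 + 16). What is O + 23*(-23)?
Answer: -453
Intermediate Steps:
O = 76 (O = 19*4 = 76)
O + 23*(-23) = 76 + 23*(-23) = 76 - 529 = -453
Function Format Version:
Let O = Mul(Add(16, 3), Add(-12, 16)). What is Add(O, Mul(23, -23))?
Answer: -453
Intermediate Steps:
O = 76 (O = Mul(19, 4) = 76)
Add(O, Mul(23, -23)) = Add(76, Mul(23, -23)) = Add(76, -529) = -453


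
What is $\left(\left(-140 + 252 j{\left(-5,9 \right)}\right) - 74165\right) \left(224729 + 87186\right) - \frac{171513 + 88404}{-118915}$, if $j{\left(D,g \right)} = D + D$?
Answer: $- \frac{2849544670925708}{118915} \approx -2.3963 \cdot 10^{10}$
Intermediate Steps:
$j{\left(D,g \right)} = 2 D$
$\left(\left(-140 + 252 j{\left(-5,9 \right)}\right) - 74165\right) \left(224729 + 87186\right) - \frac{171513 + 88404}{-118915} = \left(\left(-140 + 252 \cdot 2 \left(-5\right)\right) - 74165\right) \left(224729 + 87186\right) - \frac{171513 + 88404}{-118915} = \left(\left(-140 + 252 \left(-10\right)\right) - 74165\right) 311915 - 259917 \left(- \frac{1}{118915}\right) = \left(\left(-140 - 2520\right) - 74165\right) 311915 - - \frac{259917}{118915} = \left(-2660 - 74165\right) 311915 + \frac{259917}{118915} = \left(-76825\right) 311915 + \frac{259917}{118915} = -23962869875 + \frac{259917}{118915} = - \frac{2849544670925708}{118915}$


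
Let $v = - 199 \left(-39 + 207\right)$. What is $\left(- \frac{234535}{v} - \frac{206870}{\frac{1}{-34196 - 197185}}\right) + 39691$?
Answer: $\frac{228607190554441}{4776} \approx 4.7866 \cdot 10^{10}$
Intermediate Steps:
$v = -33432$ ($v = \left(-199\right) 168 = -33432$)
$\left(- \frac{234535}{v} - \frac{206870}{\frac{1}{-34196 - 197185}}\right) + 39691 = \left(- \frac{234535}{-33432} - \frac{206870}{\frac{1}{-34196 - 197185}}\right) + 39691 = \left(\left(-234535\right) \left(- \frac{1}{33432}\right) - \frac{206870}{\frac{1}{-231381}}\right) + 39691 = \left(\frac{33505}{4776} - \frac{206870}{- \frac{1}{231381}}\right) + 39691 = \left(\frac{33505}{4776} - -47865787470\right) + 39691 = \left(\frac{33505}{4776} + 47865787470\right) + 39691 = \frac{228607000990225}{4776} + 39691 = \frac{228607190554441}{4776}$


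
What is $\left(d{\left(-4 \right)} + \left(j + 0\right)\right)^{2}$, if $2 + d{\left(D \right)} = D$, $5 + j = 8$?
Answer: $9$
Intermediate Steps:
$j = 3$ ($j = -5 + 8 = 3$)
$d{\left(D \right)} = -2 + D$
$\left(d{\left(-4 \right)} + \left(j + 0\right)\right)^{2} = \left(\left(-2 - 4\right) + \left(3 + 0\right)\right)^{2} = \left(-6 + 3\right)^{2} = \left(-3\right)^{2} = 9$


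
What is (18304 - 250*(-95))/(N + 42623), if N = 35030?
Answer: 42054/77653 ≈ 0.54156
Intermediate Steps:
(18304 - 250*(-95))/(N + 42623) = (18304 - 250*(-95))/(35030 + 42623) = (18304 + 23750)/77653 = 42054*(1/77653) = 42054/77653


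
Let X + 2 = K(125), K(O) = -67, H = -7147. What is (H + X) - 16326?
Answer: -23542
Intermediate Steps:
X = -69 (X = -2 - 67 = -69)
(H + X) - 16326 = (-7147 - 69) - 16326 = -7216 - 16326 = -23542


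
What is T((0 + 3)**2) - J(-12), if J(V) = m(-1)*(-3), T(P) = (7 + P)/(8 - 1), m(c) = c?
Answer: -5/7 ≈ -0.71429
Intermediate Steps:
T(P) = 1 + P/7 (T(P) = (7 + P)/7 = (7 + P)*(1/7) = 1 + P/7)
J(V) = 3 (J(V) = -1*(-3) = 3)
T((0 + 3)**2) - J(-12) = (1 + (0 + 3)**2/7) - 1*3 = (1 + (1/7)*3**2) - 3 = (1 + (1/7)*9) - 3 = (1 + 9/7) - 3 = 16/7 - 3 = -5/7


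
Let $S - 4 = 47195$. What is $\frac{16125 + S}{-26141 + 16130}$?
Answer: $- \frac{21108}{3337} \approx -6.3254$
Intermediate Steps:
$S = 47199$ ($S = 4 + 47195 = 47199$)
$\frac{16125 + S}{-26141 + 16130} = \frac{16125 + 47199}{-26141 + 16130} = \frac{63324}{-10011} = 63324 \left(- \frac{1}{10011}\right) = - \frac{21108}{3337}$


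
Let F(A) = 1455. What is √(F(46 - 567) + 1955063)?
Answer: √1956518 ≈ 1398.8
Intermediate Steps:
√(F(46 - 567) + 1955063) = √(1455 + 1955063) = √1956518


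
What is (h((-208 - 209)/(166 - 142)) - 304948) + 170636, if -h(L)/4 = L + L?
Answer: -134173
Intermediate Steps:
h(L) = -8*L (h(L) = -4*(L + L) = -8*L)
(h((-208 - 209)/(166 - 142)) - 304948) + 170636 = (-8*(-208 - 209)/(166 - 142) - 304948) + 170636 = (-(-3336)/24 - 304948) + 170636 = (-8*(-139/8) - 304948) + 170636 = (139 - 304948) + 170636 = -304809 + 170636 = -134173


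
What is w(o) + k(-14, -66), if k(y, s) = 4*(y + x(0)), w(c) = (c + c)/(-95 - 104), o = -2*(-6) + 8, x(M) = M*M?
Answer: -11184/199 ≈ -56.201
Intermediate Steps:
x(M) = M²
o = 20 (o = 12 + 8 = 20)
w(c) = -2*c/199 (w(c) = (2*c)/(-199) = (2*c)*(-1/199) = -2*c/199)
k(y, s) = 4*y (k(y, s) = 4*(y + 0²) = 4*(y + 0) = 4*y)
w(o) + k(-14, -66) = -2/199*20 + 4*(-14) = -40/199 - 56 = -11184/199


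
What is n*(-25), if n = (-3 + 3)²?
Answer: 0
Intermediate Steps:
n = 0 (n = 0² = 0)
n*(-25) = 0*(-25) = 0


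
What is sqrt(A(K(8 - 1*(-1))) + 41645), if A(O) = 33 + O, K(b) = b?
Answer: sqrt(41687) ≈ 204.17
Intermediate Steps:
sqrt(A(K(8 - 1*(-1))) + 41645) = sqrt((33 + (8 - 1*(-1))) + 41645) = sqrt((33 + (8 + 1)) + 41645) = sqrt((33 + 9) + 41645) = sqrt(42 + 41645) = sqrt(41687)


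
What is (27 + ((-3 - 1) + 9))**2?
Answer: 1024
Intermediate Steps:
(27 + ((-3 - 1) + 9))**2 = (27 + (-4 + 9))**2 = (27 + 5)**2 = 32**2 = 1024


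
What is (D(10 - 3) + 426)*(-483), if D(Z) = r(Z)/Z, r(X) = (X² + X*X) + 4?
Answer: -212796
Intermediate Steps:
r(X) = 4 + 2*X² (r(X) = (X² + X²) + 4 = 2*X² + 4 = 4 + 2*X²)
D(Z) = (4 + 2*Z²)/Z
(D(10 - 3) + 426)*(-483) = ((2*(10 - 3) + 4/(10 - 3)) + 426)*(-483) = ((2*7 + 4/7) + 426)*(-483) = ((14 + 4*(⅐)) + 426)*(-483) = ((14 + 4/7) + 426)*(-483) = (102/7 + 426)*(-483) = (3084/7)*(-483) = -212796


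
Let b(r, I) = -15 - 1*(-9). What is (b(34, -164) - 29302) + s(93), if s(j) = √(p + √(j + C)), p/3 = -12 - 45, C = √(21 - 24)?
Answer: -29308 + √(-171 + √(93 + I*√3)) ≈ -29308.0 + 12.703*I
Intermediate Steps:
C = I*√3 (C = √(-3) = I*√3 ≈ 1.732*I)
b(r, I) = -6 (b(r, I) = -15 + 9 = -6)
p = -171 (p = 3*(-12 - 45) = 3*(-57) = -171)
s(j) = √(-171 + √(j + I*√3))
(b(34, -164) - 29302) + s(93) = (-6 - 29302) + √(-171 + √(93 + I*√3)) = -29308 + √(-171 + √(93 + I*√3))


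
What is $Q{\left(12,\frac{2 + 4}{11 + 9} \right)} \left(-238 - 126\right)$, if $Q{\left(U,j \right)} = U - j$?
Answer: $- \frac{21294}{5} \approx -4258.8$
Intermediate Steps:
$Q{\left(12,\frac{2 + 4}{11 + 9} \right)} \left(-238 - 126\right) = \left(12 - \frac{2 + 4}{11 + 9}\right) \left(-238 - 126\right) = \left(12 - \frac{6}{20}\right) \left(-364\right) = \left(12 - 6 \cdot \frac{1}{20}\right) \left(-364\right) = \left(12 - \frac{3}{10}\right) \left(-364\right) = \frac{117}{10} \left(-364\right) = - \frac{21294}{5}$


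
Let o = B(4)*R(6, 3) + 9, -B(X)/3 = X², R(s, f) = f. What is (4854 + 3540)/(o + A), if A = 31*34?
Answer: 8394/919 ≈ 9.1338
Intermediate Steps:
B(X) = -3*X²
o = -135 (o = -3*4²*3 + 9 = -3*16*3 + 9 = -48*3 + 9 = -144 + 9 = -135)
A = 1054
(4854 + 3540)/(o + A) = (4854 + 3540)/(-135 + 1054) = 8394/919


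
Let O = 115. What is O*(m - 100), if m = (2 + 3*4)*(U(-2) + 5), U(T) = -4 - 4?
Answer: -16330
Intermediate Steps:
U(T) = -8
m = -42 (m = (2 + 3*4)*(-8 + 5) = (2 + 12)*(-3) = 14*(-3) = -42)
O*(m - 100) = 115*(-42 - 100) = 115*(-142) = -16330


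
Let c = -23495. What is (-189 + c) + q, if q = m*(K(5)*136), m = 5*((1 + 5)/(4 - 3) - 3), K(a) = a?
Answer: -13484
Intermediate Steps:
m = 15 (m = 5*(6/1 - 3) = 5*(6*1 - 3) = 5*(6 - 3) = 5*3 = 15)
q = 10200 (q = 15*(5*136) = 15*680 = 10200)
(-189 + c) + q = (-189 - 23495) + 10200 = -23684 + 10200 = -13484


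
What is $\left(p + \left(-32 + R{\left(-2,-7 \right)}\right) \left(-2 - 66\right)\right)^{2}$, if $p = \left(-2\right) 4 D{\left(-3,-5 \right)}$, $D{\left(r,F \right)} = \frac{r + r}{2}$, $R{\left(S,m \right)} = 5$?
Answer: $3459600$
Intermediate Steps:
$D{\left(r,F \right)} = r$ ($D{\left(r,F \right)} = 2 r \frac{1}{2} = r$)
$p = 24$ ($p = \left(-2\right) 4 \left(-3\right) = \left(-8\right) \left(-3\right) = 24$)
$\left(p + \left(-32 + R{\left(-2,-7 \right)}\right) \left(-2 - 66\right)\right)^{2} = \left(24 + \left(-32 + 5\right) \left(-2 - 66\right)\right)^{2} = \left(24 - -1836\right)^{2} = \left(24 + 1836\right)^{2} = 1860^{2} = 3459600$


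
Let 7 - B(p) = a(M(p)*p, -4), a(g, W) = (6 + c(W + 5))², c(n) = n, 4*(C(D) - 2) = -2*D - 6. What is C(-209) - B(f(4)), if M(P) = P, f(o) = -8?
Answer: 147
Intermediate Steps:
C(D) = ½ - D/2 (C(D) = 2 + (-2*D - 6)/4 = 2 + (-6 - 2*D)/4 = 2 + (-3/2 - D/2) = ½ - D/2)
a(g, W) = (11 + W)² (a(g, W) = (6 + (W + 5))² = (6 + (5 + W))² = (11 + W)²)
B(p) = -42 (B(p) = 7 - (11 - 4)² = 7 - 1*7² = 7 - 1*49 = 7 - 49 = -42)
C(-209) - B(f(4)) = (½ - ½*(-209)) - 1*(-42) = (½ + 209/2) + 42 = 105 + 42 = 147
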